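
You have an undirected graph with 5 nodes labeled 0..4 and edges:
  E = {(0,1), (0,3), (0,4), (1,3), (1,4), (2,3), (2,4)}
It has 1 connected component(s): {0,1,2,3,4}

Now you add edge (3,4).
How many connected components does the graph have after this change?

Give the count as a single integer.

Initial component count: 1
Add (3,4): endpoints already in same component. Count unchanged: 1.
New component count: 1

Answer: 1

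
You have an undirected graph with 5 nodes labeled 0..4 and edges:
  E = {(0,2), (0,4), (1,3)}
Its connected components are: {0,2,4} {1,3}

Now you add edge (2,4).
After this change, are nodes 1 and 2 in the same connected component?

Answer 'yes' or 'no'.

Initial components: {0,2,4} {1,3}
Adding edge (2,4): both already in same component {0,2,4}. No change.
New components: {0,2,4} {1,3}
Are 1 and 2 in the same component? no

Answer: no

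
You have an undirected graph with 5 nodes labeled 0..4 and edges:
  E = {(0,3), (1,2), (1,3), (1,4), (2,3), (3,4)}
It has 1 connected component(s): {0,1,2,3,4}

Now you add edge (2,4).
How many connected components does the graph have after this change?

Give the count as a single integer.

Answer: 1

Derivation:
Initial component count: 1
Add (2,4): endpoints already in same component. Count unchanged: 1.
New component count: 1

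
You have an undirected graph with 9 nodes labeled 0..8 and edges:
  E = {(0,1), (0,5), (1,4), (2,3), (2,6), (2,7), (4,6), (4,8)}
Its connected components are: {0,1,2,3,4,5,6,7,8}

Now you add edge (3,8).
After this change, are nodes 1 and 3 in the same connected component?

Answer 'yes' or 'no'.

Initial components: {0,1,2,3,4,5,6,7,8}
Adding edge (3,8): both already in same component {0,1,2,3,4,5,6,7,8}. No change.
New components: {0,1,2,3,4,5,6,7,8}
Are 1 and 3 in the same component? yes

Answer: yes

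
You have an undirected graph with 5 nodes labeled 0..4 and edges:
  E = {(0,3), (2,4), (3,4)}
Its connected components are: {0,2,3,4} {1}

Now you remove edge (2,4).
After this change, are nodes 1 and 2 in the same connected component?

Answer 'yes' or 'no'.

Initial components: {0,2,3,4} {1}
Removing edge (2,4): it was a bridge — component count 2 -> 3.
New components: {0,3,4} {1} {2}
Are 1 and 2 in the same component? no

Answer: no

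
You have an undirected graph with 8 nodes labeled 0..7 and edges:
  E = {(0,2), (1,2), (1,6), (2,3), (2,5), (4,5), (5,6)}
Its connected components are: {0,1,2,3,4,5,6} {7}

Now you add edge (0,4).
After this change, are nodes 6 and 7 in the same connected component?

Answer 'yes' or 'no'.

Answer: no

Derivation:
Initial components: {0,1,2,3,4,5,6} {7}
Adding edge (0,4): both already in same component {0,1,2,3,4,5,6}. No change.
New components: {0,1,2,3,4,5,6} {7}
Are 6 and 7 in the same component? no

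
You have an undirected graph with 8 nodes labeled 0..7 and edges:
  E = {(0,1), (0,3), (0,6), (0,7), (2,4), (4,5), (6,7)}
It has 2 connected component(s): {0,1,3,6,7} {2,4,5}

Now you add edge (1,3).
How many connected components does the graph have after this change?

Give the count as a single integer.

Initial component count: 2
Add (1,3): endpoints already in same component. Count unchanged: 2.
New component count: 2

Answer: 2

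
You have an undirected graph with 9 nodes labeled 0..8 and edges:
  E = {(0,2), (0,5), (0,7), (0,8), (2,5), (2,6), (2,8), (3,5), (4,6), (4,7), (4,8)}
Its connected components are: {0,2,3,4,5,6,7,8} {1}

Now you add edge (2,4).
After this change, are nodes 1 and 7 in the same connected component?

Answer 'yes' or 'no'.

Answer: no

Derivation:
Initial components: {0,2,3,4,5,6,7,8} {1}
Adding edge (2,4): both already in same component {0,2,3,4,5,6,7,8}. No change.
New components: {0,2,3,4,5,6,7,8} {1}
Are 1 and 7 in the same component? no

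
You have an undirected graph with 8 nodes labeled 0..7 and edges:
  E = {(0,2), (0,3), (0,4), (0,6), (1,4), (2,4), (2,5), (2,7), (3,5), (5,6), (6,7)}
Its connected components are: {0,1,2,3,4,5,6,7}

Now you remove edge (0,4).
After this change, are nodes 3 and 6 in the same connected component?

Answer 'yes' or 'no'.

Answer: yes

Derivation:
Initial components: {0,1,2,3,4,5,6,7}
Removing edge (0,4): not a bridge — component count unchanged at 1.
New components: {0,1,2,3,4,5,6,7}
Are 3 and 6 in the same component? yes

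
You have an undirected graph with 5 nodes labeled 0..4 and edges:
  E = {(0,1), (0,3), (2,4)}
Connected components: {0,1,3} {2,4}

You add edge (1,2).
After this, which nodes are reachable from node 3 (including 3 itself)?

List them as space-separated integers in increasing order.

Answer: 0 1 2 3 4

Derivation:
Before: nodes reachable from 3: {0,1,3}
Adding (1,2): merges 3's component with another. Reachability grows.
After: nodes reachable from 3: {0,1,2,3,4}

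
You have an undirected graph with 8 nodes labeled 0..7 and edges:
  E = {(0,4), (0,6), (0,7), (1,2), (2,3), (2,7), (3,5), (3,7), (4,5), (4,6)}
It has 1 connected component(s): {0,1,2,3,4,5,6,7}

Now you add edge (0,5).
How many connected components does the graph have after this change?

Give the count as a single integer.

Initial component count: 1
Add (0,5): endpoints already in same component. Count unchanged: 1.
New component count: 1

Answer: 1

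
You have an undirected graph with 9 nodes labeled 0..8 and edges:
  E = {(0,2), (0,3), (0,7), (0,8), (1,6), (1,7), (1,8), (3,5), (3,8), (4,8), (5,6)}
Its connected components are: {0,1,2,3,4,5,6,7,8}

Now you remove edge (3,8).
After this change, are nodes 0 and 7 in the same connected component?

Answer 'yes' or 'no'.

Answer: yes

Derivation:
Initial components: {0,1,2,3,4,5,6,7,8}
Removing edge (3,8): not a bridge — component count unchanged at 1.
New components: {0,1,2,3,4,5,6,7,8}
Are 0 and 7 in the same component? yes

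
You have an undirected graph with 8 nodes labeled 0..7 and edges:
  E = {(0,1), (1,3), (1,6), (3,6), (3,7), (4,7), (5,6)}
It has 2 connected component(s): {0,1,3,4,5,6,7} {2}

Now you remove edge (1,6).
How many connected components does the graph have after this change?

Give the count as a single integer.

Initial component count: 2
Remove (1,6): not a bridge. Count unchanged: 2.
  After removal, components: {0,1,3,4,5,6,7} {2}
New component count: 2

Answer: 2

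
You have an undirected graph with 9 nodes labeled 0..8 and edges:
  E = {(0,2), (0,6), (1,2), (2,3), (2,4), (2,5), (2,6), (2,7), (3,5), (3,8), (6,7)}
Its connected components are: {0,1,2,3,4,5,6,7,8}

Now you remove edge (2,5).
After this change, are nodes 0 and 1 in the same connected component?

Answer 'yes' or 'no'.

Initial components: {0,1,2,3,4,5,6,7,8}
Removing edge (2,5): not a bridge — component count unchanged at 1.
New components: {0,1,2,3,4,5,6,7,8}
Are 0 and 1 in the same component? yes

Answer: yes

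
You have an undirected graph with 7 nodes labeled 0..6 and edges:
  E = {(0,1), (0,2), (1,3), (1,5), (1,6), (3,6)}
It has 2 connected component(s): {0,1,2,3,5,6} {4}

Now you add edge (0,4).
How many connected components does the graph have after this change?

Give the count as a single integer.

Answer: 1

Derivation:
Initial component count: 2
Add (0,4): merges two components. Count decreases: 2 -> 1.
New component count: 1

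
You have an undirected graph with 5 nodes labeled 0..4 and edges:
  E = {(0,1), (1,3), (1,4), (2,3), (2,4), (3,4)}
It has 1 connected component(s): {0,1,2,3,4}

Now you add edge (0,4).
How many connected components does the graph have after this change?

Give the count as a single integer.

Initial component count: 1
Add (0,4): endpoints already in same component. Count unchanged: 1.
New component count: 1

Answer: 1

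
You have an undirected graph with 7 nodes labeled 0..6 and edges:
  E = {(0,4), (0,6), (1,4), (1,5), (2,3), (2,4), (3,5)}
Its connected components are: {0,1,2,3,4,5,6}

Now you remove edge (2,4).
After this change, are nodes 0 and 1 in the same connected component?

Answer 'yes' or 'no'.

Answer: yes

Derivation:
Initial components: {0,1,2,3,4,5,6}
Removing edge (2,4): not a bridge — component count unchanged at 1.
New components: {0,1,2,3,4,5,6}
Are 0 and 1 in the same component? yes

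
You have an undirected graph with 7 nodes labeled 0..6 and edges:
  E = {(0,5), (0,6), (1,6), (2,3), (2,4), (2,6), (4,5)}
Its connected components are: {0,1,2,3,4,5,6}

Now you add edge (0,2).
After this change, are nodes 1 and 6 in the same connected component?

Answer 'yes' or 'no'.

Initial components: {0,1,2,3,4,5,6}
Adding edge (0,2): both already in same component {0,1,2,3,4,5,6}. No change.
New components: {0,1,2,3,4,5,6}
Are 1 and 6 in the same component? yes

Answer: yes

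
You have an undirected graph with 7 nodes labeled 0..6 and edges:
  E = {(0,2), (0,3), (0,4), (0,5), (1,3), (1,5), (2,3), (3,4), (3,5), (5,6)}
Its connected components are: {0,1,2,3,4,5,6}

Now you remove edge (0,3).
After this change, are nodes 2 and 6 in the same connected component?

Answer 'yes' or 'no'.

Answer: yes

Derivation:
Initial components: {0,1,2,3,4,5,6}
Removing edge (0,3): not a bridge — component count unchanged at 1.
New components: {0,1,2,3,4,5,6}
Are 2 and 6 in the same component? yes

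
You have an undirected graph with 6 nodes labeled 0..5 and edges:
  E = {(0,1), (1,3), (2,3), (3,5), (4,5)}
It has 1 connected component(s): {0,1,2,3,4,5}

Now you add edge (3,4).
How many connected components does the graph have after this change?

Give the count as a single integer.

Initial component count: 1
Add (3,4): endpoints already in same component. Count unchanged: 1.
New component count: 1

Answer: 1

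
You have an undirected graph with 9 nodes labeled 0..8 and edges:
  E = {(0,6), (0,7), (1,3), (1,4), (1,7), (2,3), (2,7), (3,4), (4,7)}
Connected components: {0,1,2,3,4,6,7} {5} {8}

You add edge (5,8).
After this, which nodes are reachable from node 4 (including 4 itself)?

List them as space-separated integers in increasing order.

Before: nodes reachable from 4: {0,1,2,3,4,6,7}
Adding (5,8): merges two components, but neither contains 4. Reachability from 4 unchanged.
After: nodes reachable from 4: {0,1,2,3,4,6,7}

Answer: 0 1 2 3 4 6 7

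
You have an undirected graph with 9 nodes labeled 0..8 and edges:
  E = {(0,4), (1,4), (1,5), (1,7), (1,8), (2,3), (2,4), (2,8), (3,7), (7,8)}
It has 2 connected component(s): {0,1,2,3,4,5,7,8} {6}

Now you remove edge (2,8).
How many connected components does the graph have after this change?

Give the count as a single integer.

Answer: 2

Derivation:
Initial component count: 2
Remove (2,8): not a bridge. Count unchanged: 2.
  After removal, components: {0,1,2,3,4,5,7,8} {6}
New component count: 2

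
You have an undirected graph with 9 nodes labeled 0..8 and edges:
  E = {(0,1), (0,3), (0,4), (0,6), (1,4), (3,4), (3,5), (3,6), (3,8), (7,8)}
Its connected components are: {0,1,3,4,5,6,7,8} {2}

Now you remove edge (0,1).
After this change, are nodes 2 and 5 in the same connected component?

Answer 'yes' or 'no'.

Initial components: {0,1,3,4,5,6,7,8} {2}
Removing edge (0,1): not a bridge — component count unchanged at 2.
New components: {0,1,3,4,5,6,7,8} {2}
Are 2 and 5 in the same component? no

Answer: no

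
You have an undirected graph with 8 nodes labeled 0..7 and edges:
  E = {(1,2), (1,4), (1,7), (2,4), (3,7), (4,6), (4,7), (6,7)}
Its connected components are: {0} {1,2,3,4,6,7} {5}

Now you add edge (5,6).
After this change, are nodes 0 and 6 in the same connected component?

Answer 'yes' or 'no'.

Answer: no

Derivation:
Initial components: {0} {1,2,3,4,6,7} {5}
Adding edge (5,6): merges {5} and {1,2,3,4,6,7}.
New components: {0} {1,2,3,4,5,6,7}
Are 0 and 6 in the same component? no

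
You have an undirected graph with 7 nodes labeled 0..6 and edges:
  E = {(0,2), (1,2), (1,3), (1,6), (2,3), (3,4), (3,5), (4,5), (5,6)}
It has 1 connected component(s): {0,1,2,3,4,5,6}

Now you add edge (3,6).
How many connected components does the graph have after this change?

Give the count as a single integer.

Answer: 1

Derivation:
Initial component count: 1
Add (3,6): endpoints already in same component. Count unchanged: 1.
New component count: 1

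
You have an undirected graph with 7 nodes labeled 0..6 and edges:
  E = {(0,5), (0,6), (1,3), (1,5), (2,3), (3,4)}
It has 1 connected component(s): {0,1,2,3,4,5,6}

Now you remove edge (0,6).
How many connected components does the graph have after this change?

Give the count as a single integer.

Initial component count: 1
Remove (0,6): it was a bridge. Count increases: 1 -> 2.
  After removal, components: {0,1,2,3,4,5} {6}
New component count: 2

Answer: 2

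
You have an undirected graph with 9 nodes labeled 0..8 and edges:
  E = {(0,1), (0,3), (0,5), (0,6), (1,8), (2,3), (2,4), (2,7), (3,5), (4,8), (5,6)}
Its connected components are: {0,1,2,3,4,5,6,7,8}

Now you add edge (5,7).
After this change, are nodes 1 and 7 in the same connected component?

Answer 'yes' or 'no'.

Initial components: {0,1,2,3,4,5,6,7,8}
Adding edge (5,7): both already in same component {0,1,2,3,4,5,6,7,8}. No change.
New components: {0,1,2,3,4,5,6,7,8}
Are 1 and 7 in the same component? yes

Answer: yes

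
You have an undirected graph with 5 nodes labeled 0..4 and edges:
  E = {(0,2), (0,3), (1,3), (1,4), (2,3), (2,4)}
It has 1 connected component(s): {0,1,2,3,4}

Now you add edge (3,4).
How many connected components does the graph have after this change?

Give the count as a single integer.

Answer: 1

Derivation:
Initial component count: 1
Add (3,4): endpoints already in same component. Count unchanged: 1.
New component count: 1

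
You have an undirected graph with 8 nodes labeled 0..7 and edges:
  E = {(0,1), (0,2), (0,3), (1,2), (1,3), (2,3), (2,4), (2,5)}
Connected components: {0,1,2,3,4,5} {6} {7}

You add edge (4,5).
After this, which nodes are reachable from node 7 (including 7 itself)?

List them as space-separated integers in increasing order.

Before: nodes reachable from 7: {7}
Adding (4,5): both endpoints already in same component. Reachability from 7 unchanged.
After: nodes reachable from 7: {7}

Answer: 7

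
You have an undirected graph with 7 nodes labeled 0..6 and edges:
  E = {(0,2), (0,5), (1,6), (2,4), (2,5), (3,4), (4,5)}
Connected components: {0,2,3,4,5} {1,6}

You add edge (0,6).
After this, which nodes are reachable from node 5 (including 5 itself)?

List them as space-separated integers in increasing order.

Before: nodes reachable from 5: {0,2,3,4,5}
Adding (0,6): merges 5's component with another. Reachability grows.
After: nodes reachable from 5: {0,1,2,3,4,5,6}

Answer: 0 1 2 3 4 5 6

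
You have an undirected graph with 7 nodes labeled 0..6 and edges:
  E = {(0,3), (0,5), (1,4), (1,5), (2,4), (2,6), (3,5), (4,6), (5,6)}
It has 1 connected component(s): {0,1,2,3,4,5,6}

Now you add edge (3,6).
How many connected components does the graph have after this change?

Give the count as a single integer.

Initial component count: 1
Add (3,6): endpoints already in same component. Count unchanged: 1.
New component count: 1

Answer: 1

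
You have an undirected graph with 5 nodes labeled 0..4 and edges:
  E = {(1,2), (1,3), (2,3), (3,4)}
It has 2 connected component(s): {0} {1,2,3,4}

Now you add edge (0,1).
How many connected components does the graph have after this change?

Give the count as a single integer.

Answer: 1

Derivation:
Initial component count: 2
Add (0,1): merges two components. Count decreases: 2 -> 1.
New component count: 1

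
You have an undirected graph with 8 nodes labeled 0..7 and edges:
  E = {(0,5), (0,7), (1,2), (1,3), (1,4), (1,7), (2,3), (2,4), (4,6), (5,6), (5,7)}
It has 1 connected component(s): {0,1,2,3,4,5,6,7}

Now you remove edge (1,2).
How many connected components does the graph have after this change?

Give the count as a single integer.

Answer: 1

Derivation:
Initial component count: 1
Remove (1,2): not a bridge. Count unchanged: 1.
  After removal, components: {0,1,2,3,4,5,6,7}
New component count: 1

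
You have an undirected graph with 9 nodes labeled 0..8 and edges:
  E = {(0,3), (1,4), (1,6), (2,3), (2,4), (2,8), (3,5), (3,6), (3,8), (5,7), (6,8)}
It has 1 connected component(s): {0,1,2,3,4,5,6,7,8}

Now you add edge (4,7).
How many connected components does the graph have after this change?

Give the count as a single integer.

Initial component count: 1
Add (4,7): endpoints already in same component. Count unchanged: 1.
New component count: 1

Answer: 1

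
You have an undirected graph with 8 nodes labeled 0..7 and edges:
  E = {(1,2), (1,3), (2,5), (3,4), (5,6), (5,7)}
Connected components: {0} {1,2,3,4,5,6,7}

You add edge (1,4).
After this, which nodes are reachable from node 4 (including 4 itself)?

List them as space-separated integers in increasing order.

Before: nodes reachable from 4: {1,2,3,4,5,6,7}
Adding (1,4): both endpoints already in same component. Reachability from 4 unchanged.
After: nodes reachable from 4: {1,2,3,4,5,6,7}

Answer: 1 2 3 4 5 6 7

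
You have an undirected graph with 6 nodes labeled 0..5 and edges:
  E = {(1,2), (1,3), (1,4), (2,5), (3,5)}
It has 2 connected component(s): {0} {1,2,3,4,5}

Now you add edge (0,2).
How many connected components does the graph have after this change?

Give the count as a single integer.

Initial component count: 2
Add (0,2): merges two components. Count decreases: 2 -> 1.
New component count: 1

Answer: 1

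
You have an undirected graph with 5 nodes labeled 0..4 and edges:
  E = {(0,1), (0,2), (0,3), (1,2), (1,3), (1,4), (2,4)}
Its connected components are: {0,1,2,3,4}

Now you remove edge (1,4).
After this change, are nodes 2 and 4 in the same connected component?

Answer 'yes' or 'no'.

Answer: yes

Derivation:
Initial components: {0,1,2,3,4}
Removing edge (1,4): not a bridge — component count unchanged at 1.
New components: {0,1,2,3,4}
Are 2 and 4 in the same component? yes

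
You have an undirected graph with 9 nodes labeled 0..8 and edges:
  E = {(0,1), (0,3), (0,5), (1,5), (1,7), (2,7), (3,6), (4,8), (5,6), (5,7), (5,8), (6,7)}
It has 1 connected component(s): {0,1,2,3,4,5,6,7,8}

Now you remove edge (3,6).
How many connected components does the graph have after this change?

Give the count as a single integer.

Answer: 1

Derivation:
Initial component count: 1
Remove (3,6): not a bridge. Count unchanged: 1.
  After removal, components: {0,1,2,3,4,5,6,7,8}
New component count: 1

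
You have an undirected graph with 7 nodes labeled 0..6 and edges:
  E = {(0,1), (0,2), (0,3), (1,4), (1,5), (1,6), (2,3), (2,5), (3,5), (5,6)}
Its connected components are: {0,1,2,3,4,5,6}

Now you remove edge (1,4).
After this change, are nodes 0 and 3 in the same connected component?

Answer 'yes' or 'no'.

Initial components: {0,1,2,3,4,5,6}
Removing edge (1,4): it was a bridge — component count 1 -> 2.
New components: {0,1,2,3,5,6} {4}
Are 0 and 3 in the same component? yes

Answer: yes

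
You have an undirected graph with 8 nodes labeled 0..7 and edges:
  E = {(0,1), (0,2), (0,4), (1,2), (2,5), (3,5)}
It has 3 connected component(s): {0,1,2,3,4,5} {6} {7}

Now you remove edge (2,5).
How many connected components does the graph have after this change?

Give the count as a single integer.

Answer: 4

Derivation:
Initial component count: 3
Remove (2,5): it was a bridge. Count increases: 3 -> 4.
  After removal, components: {0,1,2,4} {3,5} {6} {7}
New component count: 4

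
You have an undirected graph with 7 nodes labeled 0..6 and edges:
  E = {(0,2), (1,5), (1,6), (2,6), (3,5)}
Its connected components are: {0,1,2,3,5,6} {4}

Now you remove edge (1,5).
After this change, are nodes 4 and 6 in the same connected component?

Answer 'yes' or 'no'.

Answer: no

Derivation:
Initial components: {0,1,2,3,5,6} {4}
Removing edge (1,5): it was a bridge — component count 2 -> 3.
New components: {0,1,2,6} {3,5} {4}
Are 4 and 6 in the same component? no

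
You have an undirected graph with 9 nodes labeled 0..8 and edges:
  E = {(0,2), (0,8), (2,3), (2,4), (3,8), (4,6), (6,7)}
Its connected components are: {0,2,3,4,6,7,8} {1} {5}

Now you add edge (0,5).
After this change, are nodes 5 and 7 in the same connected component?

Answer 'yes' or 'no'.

Answer: yes

Derivation:
Initial components: {0,2,3,4,6,7,8} {1} {5}
Adding edge (0,5): merges {0,2,3,4,6,7,8} and {5}.
New components: {0,2,3,4,5,6,7,8} {1}
Are 5 and 7 in the same component? yes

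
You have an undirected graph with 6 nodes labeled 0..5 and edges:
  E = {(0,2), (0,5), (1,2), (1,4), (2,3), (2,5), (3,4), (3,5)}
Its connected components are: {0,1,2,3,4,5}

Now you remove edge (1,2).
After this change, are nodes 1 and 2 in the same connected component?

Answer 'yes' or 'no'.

Answer: yes

Derivation:
Initial components: {0,1,2,3,4,5}
Removing edge (1,2): not a bridge — component count unchanged at 1.
New components: {0,1,2,3,4,5}
Are 1 and 2 in the same component? yes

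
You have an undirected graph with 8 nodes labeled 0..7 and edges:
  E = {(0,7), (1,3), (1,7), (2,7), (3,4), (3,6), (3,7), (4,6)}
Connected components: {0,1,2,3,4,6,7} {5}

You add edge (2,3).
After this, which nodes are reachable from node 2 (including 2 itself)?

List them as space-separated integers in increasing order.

Answer: 0 1 2 3 4 6 7

Derivation:
Before: nodes reachable from 2: {0,1,2,3,4,6,7}
Adding (2,3): both endpoints already in same component. Reachability from 2 unchanged.
After: nodes reachable from 2: {0,1,2,3,4,6,7}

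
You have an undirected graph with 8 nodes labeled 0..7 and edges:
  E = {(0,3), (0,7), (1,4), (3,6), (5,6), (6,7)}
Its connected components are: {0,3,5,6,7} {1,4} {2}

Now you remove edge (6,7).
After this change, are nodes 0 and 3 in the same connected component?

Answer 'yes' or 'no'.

Initial components: {0,3,5,6,7} {1,4} {2}
Removing edge (6,7): not a bridge — component count unchanged at 3.
New components: {0,3,5,6,7} {1,4} {2}
Are 0 and 3 in the same component? yes

Answer: yes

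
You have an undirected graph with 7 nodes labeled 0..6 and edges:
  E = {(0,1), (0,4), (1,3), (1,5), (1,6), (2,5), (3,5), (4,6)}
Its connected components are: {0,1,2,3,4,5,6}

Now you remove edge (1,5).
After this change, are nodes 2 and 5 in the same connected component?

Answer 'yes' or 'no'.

Initial components: {0,1,2,3,4,5,6}
Removing edge (1,5): not a bridge — component count unchanged at 1.
New components: {0,1,2,3,4,5,6}
Are 2 and 5 in the same component? yes

Answer: yes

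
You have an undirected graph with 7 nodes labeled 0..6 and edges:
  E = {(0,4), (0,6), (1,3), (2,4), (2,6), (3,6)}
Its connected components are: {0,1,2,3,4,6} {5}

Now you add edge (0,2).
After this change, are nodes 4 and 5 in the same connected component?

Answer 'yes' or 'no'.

Answer: no

Derivation:
Initial components: {0,1,2,3,4,6} {5}
Adding edge (0,2): both already in same component {0,1,2,3,4,6}. No change.
New components: {0,1,2,3,4,6} {5}
Are 4 and 5 in the same component? no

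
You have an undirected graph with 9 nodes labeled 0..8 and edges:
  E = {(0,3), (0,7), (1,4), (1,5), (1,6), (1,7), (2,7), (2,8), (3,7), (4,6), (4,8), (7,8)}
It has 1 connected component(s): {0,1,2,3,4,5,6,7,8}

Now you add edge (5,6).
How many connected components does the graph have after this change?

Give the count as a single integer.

Answer: 1

Derivation:
Initial component count: 1
Add (5,6): endpoints already in same component. Count unchanged: 1.
New component count: 1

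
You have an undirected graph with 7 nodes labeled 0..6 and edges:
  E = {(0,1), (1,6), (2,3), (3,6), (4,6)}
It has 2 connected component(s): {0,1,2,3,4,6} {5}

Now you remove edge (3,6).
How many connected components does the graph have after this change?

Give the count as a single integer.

Initial component count: 2
Remove (3,6): it was a bridge. Count increases: 2 -> 3.
  After removal, components: {0,1,4,6} {2,3} {5}
New component count: 3

Answer: 3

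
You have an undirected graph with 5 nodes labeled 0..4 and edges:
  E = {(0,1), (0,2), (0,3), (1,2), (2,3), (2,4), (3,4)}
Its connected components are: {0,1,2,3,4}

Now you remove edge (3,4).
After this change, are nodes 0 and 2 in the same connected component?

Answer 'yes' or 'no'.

Answer: yes

Derivation:
Initial components: {0,1,2,3,4}
Removing edge (3,4): not a bridge — component count unchanged at 1.
New components: {0,1,2,3,4}
Are 0 and 2 in the same component? yes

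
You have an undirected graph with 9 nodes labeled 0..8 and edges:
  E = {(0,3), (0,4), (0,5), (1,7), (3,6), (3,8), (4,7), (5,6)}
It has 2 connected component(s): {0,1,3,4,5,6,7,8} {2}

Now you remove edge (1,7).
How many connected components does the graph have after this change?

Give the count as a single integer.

Initial component count: 2
Remove (1,7): it was a bridge. Count increases: 2 -> 3.
  After removal, components: {0,3,4,5,6,7,8} {1} {2}
New component count: 3

Answer: 3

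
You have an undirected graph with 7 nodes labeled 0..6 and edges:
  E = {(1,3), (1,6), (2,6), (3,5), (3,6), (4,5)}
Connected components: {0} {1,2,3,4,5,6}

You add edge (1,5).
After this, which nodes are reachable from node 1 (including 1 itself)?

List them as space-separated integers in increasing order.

Before: nodes reachable from 1: {1,2,3,4,5,6}
Adding (1,5): both endpoints already in same component. Reachability from 1 unchanged.
After: nodes reachable from 1: {1,2,3,4,5,6}

Answer: 1 2 3 4 5 6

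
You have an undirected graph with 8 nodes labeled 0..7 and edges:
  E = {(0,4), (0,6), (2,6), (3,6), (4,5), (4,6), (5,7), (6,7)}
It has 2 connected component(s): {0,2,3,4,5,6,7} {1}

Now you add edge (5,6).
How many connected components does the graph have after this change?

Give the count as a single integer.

Initial component count: 2
Add (5,6): endpoints already in same component. Count unchanged: 2.
New component count: 2

Answer: 2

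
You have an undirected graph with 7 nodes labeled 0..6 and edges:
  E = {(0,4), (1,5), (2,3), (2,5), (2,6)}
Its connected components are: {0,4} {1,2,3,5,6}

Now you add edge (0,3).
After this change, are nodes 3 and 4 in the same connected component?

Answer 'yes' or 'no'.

Answer: yes

Derivation:
Initial components: {0,4} {1,2,3,5,6}
Adding edge (0,3): merges {0,4} and {1,2,3,5,6}.
New components: {0,1,2,3,4,5,6}
Are 3 and 4 in the same component? yes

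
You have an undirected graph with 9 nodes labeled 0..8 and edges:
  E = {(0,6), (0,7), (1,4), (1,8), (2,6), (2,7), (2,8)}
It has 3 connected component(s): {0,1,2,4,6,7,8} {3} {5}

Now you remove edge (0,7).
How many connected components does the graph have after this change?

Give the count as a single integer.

Answer: 3

Derivation:
Initial component count: 3
Remove (0,7): not a bridge. Count unchanged: 3.
  After removal, components: {0,1,2,4,6,7,8} {3} {5}
New component count: 3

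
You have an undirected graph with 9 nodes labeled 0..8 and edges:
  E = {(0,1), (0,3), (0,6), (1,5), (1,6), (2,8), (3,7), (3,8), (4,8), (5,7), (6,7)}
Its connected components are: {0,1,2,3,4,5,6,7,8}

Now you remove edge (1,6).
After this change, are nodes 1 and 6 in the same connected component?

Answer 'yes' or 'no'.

Initial components: {0,1,2,3,4,5,6,7,8}
Removing edge (1,6): not a bridge — component count unchanged at 1.
New components: {0,1,2,3,4,5,6,7,8}
Are 1 and 6 in the same component? yes

Answer: yes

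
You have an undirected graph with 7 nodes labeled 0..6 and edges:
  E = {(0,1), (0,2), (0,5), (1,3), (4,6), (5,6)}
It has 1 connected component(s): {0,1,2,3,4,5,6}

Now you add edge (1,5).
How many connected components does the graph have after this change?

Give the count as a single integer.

Answer: 1

Derivation:
Initial component count: 1
Add (1,5): endpoints already in same component. Count unchanged: 1.
New component count: 1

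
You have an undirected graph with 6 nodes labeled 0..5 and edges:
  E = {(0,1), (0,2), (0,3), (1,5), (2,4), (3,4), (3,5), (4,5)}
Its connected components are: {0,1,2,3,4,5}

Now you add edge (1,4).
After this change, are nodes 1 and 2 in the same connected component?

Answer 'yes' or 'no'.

Answer: yes

Derivation:
Initial components: {0,1,2,3,4,5}
Adding edge (1,4): both already in same component {0,1,2,3,4,5}. No change.
New components: {0,1,2,3,4,5}
Are 1 and 2 in the same component? yes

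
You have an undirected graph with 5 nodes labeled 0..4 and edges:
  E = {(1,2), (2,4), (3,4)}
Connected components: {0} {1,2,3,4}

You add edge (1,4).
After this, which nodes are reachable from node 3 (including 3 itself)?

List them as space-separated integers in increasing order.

Before: nodes reachable from 3: {1,2,3,4}
Adding (1,4): both endpoints already in same component. Reachability from 3 unchanged.
After: nodes reachable from 3: {1,2,3,4}

Answer: 1 2 3 4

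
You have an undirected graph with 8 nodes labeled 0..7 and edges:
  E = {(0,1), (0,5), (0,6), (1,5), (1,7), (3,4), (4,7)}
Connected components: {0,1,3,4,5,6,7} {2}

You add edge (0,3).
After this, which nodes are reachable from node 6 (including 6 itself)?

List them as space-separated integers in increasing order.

Answer: 0 1 3 4 5 6 7

Derivation:
Before: nodes reachable from 6: {0,1,3,4,5,6,7}
Adding (0,3): both endpoints already in same component. Reachability from 6 unchanged.
After: nodes reachable from 6: {0,1,3,4,5,6,7}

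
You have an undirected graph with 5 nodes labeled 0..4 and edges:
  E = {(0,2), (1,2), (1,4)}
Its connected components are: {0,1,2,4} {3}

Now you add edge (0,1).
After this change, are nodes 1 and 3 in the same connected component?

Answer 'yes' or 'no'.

Answer: no

Derivation:
Initial components: {0,1,2,4} {3}
Adding edge (0,1): both already in same component {0,1,2,4}. No change.
New components: {0,1,2,4} {3}
Are 1 and 3 in the same component? no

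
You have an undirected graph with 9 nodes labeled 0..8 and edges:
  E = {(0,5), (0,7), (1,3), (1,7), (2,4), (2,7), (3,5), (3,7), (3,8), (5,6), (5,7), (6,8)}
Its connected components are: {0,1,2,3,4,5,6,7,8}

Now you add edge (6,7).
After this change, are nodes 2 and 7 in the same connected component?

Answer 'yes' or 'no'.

Initial components: {0,1,2,3,4,5,6,7,8}
Adding edge (6,7): both already in same component {0,1,2,3,4,5,6,7,8}. No change.
New components: {0,1,2,3,4,5,6,7,8}
Are 2 and 7 in the same component? yes

Answer: yes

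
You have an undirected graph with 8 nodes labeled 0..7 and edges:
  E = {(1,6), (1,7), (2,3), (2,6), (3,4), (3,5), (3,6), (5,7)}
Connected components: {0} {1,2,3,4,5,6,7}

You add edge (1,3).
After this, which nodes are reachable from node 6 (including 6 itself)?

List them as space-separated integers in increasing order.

Before: nodes reachable from 6: {1,2,3,4,5,6,7}
Adding (1,3): both endpoints already in same component. Reachability from 6 unchanged.
After: nodes reachable from 6: {1,2,3,4,5,6,7}

Answer: 1 2 3 4 5 6 7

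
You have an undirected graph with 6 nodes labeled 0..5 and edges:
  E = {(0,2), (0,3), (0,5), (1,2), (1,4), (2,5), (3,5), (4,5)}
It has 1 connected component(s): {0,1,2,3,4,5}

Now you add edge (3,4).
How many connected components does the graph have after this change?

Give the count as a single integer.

Answer: 1

Derivation:
Initial component count: 1
Add (3,4): endpoints already in same component. Count unchanged: 1.
New component count: 1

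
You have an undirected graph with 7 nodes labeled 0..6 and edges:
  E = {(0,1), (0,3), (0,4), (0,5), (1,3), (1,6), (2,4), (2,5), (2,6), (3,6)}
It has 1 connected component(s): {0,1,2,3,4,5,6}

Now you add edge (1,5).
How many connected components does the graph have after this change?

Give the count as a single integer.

Initial component count: 1
Add (1,5): endpoints already in same component. Count unchanged: 1.
New component count: 1

Answer: 1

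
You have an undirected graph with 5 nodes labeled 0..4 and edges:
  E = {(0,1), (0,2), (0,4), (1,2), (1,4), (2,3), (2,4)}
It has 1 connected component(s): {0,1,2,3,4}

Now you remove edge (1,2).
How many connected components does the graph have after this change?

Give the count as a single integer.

Initial component count: 1
Remove (1,2): not a bridge. Count unchanged: 1.
  After removal, components: {0,1,2,3,4}
New component count: 1

Answer: 1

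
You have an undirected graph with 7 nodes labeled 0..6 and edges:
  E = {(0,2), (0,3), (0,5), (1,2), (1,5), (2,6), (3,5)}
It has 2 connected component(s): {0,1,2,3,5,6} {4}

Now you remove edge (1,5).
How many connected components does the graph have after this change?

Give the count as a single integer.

Initial component count: 2
Remove (1,5): not a bridge. Count unchanged: 2.
  After removal, components: {0,1,2,3,5,6} {4}
New component count: 2

Answer: 2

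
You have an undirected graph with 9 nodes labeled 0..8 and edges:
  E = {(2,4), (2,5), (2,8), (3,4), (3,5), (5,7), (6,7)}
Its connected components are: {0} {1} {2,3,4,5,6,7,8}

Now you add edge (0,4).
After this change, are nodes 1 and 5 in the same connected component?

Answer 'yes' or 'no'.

Answer: no

Derivation:
Initial components: {0} {1} {2,3,4,5,6,7,8}
Adding edge (0,4): merges {0} and {2,3,4,5,6,7,8}.
New components: {0,2,3,4,5,6,7,8} {1}
Are 1 and 5 in the same component? no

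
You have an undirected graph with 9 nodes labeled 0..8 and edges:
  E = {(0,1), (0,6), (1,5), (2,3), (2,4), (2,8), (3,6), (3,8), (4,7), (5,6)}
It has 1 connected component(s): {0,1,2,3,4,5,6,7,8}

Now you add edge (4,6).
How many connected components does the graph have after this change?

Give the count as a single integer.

Initial component count: 1
Add (4,6): endpoints already in same component. Count unchanged: 1.
New component count: 1

Answer: 1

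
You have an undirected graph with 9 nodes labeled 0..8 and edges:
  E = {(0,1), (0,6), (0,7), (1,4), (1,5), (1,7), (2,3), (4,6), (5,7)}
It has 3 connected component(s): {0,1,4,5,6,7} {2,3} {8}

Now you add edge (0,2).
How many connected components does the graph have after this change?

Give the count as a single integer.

Answer: 2

Derivation:
Initial component count: 3
Add (0,2): merges two components. Count decreases: 3 -> 2.
New component count: 2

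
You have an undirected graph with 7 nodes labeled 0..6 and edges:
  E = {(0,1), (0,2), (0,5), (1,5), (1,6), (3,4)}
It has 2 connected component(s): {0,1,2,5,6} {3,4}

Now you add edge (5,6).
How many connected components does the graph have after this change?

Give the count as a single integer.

Answer: 2

Derivation:
Initial component count: 2
Add (5,6): endpoints already in same component. Count unchanged: 2.
New component count: 2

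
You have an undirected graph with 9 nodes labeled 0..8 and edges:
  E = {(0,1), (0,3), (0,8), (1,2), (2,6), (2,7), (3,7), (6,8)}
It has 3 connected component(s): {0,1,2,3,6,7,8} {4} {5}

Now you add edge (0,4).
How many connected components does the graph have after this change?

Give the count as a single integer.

Initial component count: 3
Add (0,4): merges two components. Count decreases: 3 -> 2.
New component count: 2

Answer: 2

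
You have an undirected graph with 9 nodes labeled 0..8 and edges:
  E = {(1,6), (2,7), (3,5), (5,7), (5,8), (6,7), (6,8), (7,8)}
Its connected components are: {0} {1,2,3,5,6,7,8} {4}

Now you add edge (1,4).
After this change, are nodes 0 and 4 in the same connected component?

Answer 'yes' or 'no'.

Initial components: {0} {1,2,3,5,6,7,8} {4}
Adding edge (1,4): merges {1,2,3,5,6,7,8} and {4}.
New components: {0} {1,2,3,4,5,6,7,8}
Are 0 and 4 in the same component? no

Answer: no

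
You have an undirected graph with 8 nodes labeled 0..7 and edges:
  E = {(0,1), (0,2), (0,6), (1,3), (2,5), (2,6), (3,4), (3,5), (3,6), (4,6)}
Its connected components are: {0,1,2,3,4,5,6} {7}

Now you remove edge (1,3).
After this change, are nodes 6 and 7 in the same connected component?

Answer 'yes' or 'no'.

Answer: no

Derivation:
Initial components: {0,1,2,3,4,5,6} {7}
Removing edge (1,3): not a bridge — component count unchanged at 2.
New components: {0,1,2,3,4,5,6} {7}
Are 6 and 7 in the same component? no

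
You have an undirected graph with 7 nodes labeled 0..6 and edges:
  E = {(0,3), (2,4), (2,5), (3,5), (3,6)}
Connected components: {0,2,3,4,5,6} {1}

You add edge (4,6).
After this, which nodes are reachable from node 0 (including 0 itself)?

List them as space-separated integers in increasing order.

Before: nodes reachable from 0: {0,2,3,4,5,6}
Adding (4,6): both endpoints already in same component. Reachability from 0 unchanged.
After: nodes reachable from 0: {0,2,3,4,5,6}

Answer: 0 2 3 4 5 6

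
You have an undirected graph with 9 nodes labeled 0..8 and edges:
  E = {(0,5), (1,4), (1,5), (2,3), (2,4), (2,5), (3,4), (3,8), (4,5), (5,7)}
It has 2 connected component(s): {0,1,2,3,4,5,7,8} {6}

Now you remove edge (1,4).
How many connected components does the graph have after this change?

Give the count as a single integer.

Answer: 2

Derivation:
Initial component count: 2
Remove (1,4): not a bridge. Count unchanged: 2.
  After removal, components: {0,1,2,3,4,5,7,8} {6}
New component count: 2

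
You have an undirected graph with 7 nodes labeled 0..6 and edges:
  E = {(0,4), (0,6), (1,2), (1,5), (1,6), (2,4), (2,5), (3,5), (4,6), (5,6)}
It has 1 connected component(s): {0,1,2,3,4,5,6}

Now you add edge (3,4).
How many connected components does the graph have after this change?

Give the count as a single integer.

Answer: 1

Derivation:
Initial component count: 1
Add (3,4): endpoints already in same component. Count unchanged: 1.
New component count: 1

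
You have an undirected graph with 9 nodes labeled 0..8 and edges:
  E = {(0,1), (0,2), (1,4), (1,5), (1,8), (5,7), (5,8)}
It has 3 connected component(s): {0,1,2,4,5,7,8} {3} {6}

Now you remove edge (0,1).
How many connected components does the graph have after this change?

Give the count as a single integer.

Answer: 4

Derivation:
Initial component count: 3
Remove (0,1): it was a bridge. Count increases: 3 -> 4.
  After removal, components: {0,2} {1,4,5,7,8} {3} {6}
New component count: 4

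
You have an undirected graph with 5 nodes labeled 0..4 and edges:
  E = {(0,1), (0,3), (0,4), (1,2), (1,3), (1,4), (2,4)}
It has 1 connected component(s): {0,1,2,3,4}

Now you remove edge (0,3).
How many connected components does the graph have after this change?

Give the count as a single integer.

Answer: 1

Derivation:
Initial component count: 1
Remove (0,3): not a bridge. Count unchanged: 1.
  After removal, components: {0,1,2,3,4}
New component count: 1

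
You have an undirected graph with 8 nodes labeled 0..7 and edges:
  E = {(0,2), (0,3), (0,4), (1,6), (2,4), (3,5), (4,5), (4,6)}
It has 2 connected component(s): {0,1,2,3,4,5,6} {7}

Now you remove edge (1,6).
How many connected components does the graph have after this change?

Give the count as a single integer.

Answer: 3

Derivation:
Initial component count: 2
Remove (1,6): it was a bridge. Count increases: 2 -> 3.
  After removal, components: {0,2,3,4,5,6} {1} {7}
New component count: 3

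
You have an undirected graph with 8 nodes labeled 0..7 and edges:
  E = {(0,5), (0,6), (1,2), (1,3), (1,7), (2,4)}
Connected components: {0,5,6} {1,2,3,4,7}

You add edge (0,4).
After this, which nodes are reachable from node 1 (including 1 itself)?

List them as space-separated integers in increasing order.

Answer: 0 1 2 3 4 5 6 7

Derivation:
Before: nodes reachable from 1: {1,2,3,4,7}
Adding (0,4): merges 1's component with another. Reachability grows.
After: nodes reachable from 1: {0,1,2,3,4,5,6,7}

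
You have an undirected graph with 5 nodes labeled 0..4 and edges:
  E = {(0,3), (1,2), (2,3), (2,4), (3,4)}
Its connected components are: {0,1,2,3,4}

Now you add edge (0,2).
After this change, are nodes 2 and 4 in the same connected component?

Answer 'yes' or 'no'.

Answer: yes

Derivation:
Initial components: {0,1,2,3,4}
Adding edge (0,2): both already in same component {0,1,2,3,4}. No change.
New components: {0,1,2,3,4}
Are 2 and 4 in the same component? yes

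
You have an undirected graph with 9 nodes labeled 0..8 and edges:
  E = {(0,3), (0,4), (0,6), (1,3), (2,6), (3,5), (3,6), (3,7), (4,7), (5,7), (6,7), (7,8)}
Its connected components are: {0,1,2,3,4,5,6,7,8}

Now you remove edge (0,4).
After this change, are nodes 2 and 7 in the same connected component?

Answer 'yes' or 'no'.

Initial components: {0,1,2,3,4,5,6,7,8}
Removing edge (0,4): not a bridge — component count unchanged at 1.
New components: {0,1,2,3,4,5,6,7,8}
Are 2 and 7 in the same component? yes

Answer: yes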